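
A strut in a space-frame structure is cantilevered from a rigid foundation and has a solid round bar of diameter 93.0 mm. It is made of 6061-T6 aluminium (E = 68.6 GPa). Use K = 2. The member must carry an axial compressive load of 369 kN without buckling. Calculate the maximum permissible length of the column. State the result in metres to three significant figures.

I = πd⁴/64 = π×93.0⁴/64 = 3.672×10^6 mm⁴
I = 3.672×10^-6 m⁴
At the buckling limit P_cr = P = 3.690×10^5 N
From P_cr = π²EI/(K·L)²:  L = (1/K)·√(π²EI/P_cr) = (1/2)·√(π²×6.86×10^10×3.672×10^-6/3.690×10^5)
L = 1.30 m

L_max ≈ 1.30 m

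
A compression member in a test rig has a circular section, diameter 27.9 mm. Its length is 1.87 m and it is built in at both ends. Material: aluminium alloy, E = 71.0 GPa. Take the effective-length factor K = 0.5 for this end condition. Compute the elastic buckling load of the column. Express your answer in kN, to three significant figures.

P_cr ≈ 23.8 kN

I = πd⁴/64 = π×27.9⁴/64 = 2.974×10^4 mm⁴
I = 2.974×10^4 mm⁴ = 2.974×10^-8 m⁴
Effective length L_e = K·L = 0.5 × 1.87 = 0.9350 m
P_cr = π²EI / L_e² = π² × 71.0×10⁹ × 2.974×10^-8 / 0.9350² = 2.384×10^4 N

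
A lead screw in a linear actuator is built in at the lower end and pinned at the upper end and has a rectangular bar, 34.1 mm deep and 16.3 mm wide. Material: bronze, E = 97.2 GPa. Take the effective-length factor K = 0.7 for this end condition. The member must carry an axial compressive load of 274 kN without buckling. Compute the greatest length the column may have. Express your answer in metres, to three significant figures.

L_max ≈ 0.297 m

Buckling occurs about the weak axis: I_min = h·b³/12 with b = 16.3 mm (the shorter side).
I_min = 34.1×16.3³/12 = 1.231×10^4 mm⁴
I = 1.231×10^-8 m⁴
At the buckling limit P_cr = P = 2.740×10^5 N
From P_cr = π²EI/(K·L)²:  L = (1/K)·√(π²EI/P_cr) = (1/0.7)·√(π²×9.72×10^10×1.231×10^-8/2.740×10^5)
L = 0.297 m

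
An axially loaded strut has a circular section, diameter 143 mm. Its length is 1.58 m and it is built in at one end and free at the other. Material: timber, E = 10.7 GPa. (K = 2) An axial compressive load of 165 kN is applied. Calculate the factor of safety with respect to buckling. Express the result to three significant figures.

I = πd⁴/64 = π×143⁴/64 = 2.053×10^7 mm⁴
I = 2.053×10^7 mm⁴ = 2.053×10^-5 m⁴
Effective length L_e = K·L = 2 × 1.58 = 3.160 m
P_cr = π²EI / L_e² = π² × 10.7×10⁹ × 2.053×10^-5 / 3.160² = 2.171×10^5 N
Factor of safety n = P_cr / P = 217.08 / 165 = 1.32

n ≈ 1.32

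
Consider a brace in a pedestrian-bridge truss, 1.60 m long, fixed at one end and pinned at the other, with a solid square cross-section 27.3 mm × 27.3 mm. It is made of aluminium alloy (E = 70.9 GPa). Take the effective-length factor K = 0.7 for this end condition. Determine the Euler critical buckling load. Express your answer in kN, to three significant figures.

I = a⁴/12 = 27.3⁴/12 = 4.629×10^4 mm⁴
I = 4.629×10^4 mm⁴ = 4.629×10^-8 m⁴
Effective length L_e = K·L = 0.7 × 1.60 = 1.120 m
P_cr = π²EI / L_e² = π² × 70.9×10⁹ × 4.629×10^-8 / 1.120² = 2.582×10^4 N

P_cr ≈ 25.8 kN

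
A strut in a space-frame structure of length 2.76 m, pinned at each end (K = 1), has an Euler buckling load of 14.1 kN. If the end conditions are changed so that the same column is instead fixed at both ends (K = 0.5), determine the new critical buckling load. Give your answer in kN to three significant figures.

P_cr ∝ 1/K², so P_cr,new = P_cr,old × (K_old/K_new)² = 14.1 × (1/0.5)²
= 14.1 × 4.000 = 56.4 kN

P_cr ≈ 56.4 kN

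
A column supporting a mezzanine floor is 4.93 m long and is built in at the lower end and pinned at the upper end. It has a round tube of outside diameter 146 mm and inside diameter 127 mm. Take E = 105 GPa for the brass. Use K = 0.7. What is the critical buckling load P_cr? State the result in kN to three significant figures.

d_o = 146 mm, d_i = 127 mm
I = π(d_o⁴ − d_i⁴)/64 = π(146⁴ − 127.0⁴)/64 = 9.534×10^6 mm⁴
I = 9.534×10^6 mm⁴ = 9.534×10^-6 m⁴
Effective length L_e = K·L = 0.7 × 4.93 = 3.451 m
P_cr = π²EI / L_e² = π² × 105×10⁹ × 9.534×10^-6 / 3.451² = 8.296×10^5 N

P_cr ≈ 830 kN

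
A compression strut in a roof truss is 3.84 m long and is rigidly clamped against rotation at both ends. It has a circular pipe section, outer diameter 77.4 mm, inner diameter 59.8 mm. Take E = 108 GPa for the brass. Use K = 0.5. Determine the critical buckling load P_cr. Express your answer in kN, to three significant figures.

d_o = 77.4 mm, d_i = 59.8 mm
I = π(d_o⁴ − d_i⁴)/64 = π(77.4⁴ − 59.80⁴)/64 = 1.134×10^6 mm⁴
I = 1.134×10^6 mm⁴ = 1.134×10^-6 m⁴
Effective length L_e = K·L = 0.5 × 3.84 = 1.920 m
P_cr = π²EI / L_e² = π² × 108×10⁹ × 1.134×10^-6 / 1.920² = 3.279×10^5 N

P_cr ≈ 328 kN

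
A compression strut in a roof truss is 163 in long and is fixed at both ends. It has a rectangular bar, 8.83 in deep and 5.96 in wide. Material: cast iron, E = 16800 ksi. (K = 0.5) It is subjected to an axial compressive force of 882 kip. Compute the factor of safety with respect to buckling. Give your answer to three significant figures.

Buckling occurs about the weak axis: I_min = h·b³/12 with b = 5.96 in (the shorter side).
I_min = 8.83×5.96³/12 = 155.8 in⁴
Effective length L_e = K·L = 0.5 × 163 = 81.50 in
P_cr = π²EI / L_e² = π² × 16800×10³ × 155.8 / 81.50² = 3.889×10^6 lb
Factor of safety n = P_cr / P = 3888.8 / 882 = 4.41

n ≈ 4.41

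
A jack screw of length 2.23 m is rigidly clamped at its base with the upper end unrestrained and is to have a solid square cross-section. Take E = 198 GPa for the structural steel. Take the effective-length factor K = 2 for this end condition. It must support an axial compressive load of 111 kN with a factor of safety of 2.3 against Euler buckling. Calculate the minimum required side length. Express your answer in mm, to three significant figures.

a ≈ 74.7 mm

Required P_cr = n·P = 2.3 × 111 = 255.3 kN
L_e = K·L = 2 × 2.23 = 4.460 m
Required I = P_cr·L_e²/(π²E) = 2.553×10^5 × 4.460² / (π² × 1.98×10^11) = 2.599×10^-6 m⁴
I_req = 2.599×10^6 mm⁴
Solid square: I = a⁴/12  ⇒  a = (12I)^(1/4) = (12×2.599×10^6)^(1/4) = 74.7 mm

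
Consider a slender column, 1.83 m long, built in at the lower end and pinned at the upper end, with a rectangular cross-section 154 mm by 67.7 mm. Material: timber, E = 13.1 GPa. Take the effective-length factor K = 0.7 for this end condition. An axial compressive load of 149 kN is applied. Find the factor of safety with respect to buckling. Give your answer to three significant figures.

Buckling occurs about the weak axis: I_min = h·b³/12 with b = 67.7 mm (the shorter side).
I_min = 154×67.7³/12 = 3.982×10^6 mm⁴
I = 3.982×10^6 mm⁴ = 3.982×10^-6 m⁴
Effective length L_e = K·L = 0.7 × 1.83 = 1.281 m
P_cr = π²EI / L_e² = π² × 13.1×10⁹ × 3.982×10^-6 / 1.281² = 3.137×10^5 N
Factor of safety n = P_cr / P = 313.75 / 149 = 2.11

n ≈ 2.11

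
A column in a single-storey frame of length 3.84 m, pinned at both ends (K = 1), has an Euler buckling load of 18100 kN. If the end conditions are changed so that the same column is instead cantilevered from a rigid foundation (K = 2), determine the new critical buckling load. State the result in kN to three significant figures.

P_cr ≈ 4520 kN

P_cr ∝ 1/K², so P_cr,new = P_cr,old × (K_old/K_new)² = 18100 × (1/2)²
= 18100 × 0.2500 = 4520 kN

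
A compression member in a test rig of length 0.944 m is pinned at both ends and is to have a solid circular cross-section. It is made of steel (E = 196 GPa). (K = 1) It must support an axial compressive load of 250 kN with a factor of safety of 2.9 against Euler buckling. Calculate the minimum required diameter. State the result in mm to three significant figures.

Required P_cr = n·P = 2.9 × 250 = 725.0 kN
L_e = K·L = 1 × 0.944 = 0.9440 m
Required I = P_cr·L_e²/(π²E) = 7.250×10^5 × 0.9440² / (π² × 1.96×10^11) = 3.340×10^-7 m⁴
I_req = 3.340×10^5 mm⁴
Solid circle: I = πd⁴/64  ⇒  d = (64I/π)^(1/4) = (64×3.340×10^5/π)^(1/4) = 51.1 mm

d ≈ 51.1 mm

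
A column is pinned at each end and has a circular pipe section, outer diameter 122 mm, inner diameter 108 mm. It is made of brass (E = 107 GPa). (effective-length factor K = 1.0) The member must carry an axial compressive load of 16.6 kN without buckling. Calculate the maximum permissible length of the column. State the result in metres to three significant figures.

d_o = 122 mm, d_i = 108 mm
I = π(d_o⁴ − d_i⁴)/64 = π(122⁴ − 108.0⁴)/64 = 4.196×10^6 mm⁴
I = 4.196×10^-6 m⁴
At the buckling limit P_cr = P = 1.660×10^4 N
From P_cr = π²EI/(K·L)²:  L = (1/K)·√(π²EI/P_cr) = (1/1)·√(π²×1.07×10^11×4.196×10^-6/1.660×10^4)
L = 16.3 m

L_max ≈ 16.3 m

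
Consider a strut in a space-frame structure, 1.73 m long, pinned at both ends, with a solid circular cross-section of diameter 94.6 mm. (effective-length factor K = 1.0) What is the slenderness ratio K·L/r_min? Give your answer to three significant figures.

I = πd⁴/64 = π×94.6⁴/64 = 3.931×10^6 mm⁴
A = 7.029×10^3 mm²;  r_min = √(I/A) = √(3.931×10^6/7.029×10^3) = 23.65 mm
L_e = K·L = 1 × 1.73 m = 1.730 m = 1730.0 mm
λ = L_e / r_min = 1730.0 / 23.65 = 73.2

λ ≈ 73.2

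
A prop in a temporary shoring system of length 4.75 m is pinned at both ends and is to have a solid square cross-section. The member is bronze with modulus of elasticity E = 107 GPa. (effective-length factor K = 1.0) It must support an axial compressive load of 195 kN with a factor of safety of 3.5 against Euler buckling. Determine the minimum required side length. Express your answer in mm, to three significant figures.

a ≈ 115 mm

Required P_cr = n·P = 3.5 × 195 = 682.5 kN
L_e = K·L = 1 × 4.75 = 4.750 m
Required I = P_cr·L_e²/(π²E) = 6.825×10^5 × 4.750² / (π² × 1.07×10^11) = 1.458×10^-5 m⁴
I_req = 1.458×10^7 mm⁴
Solid square: I = a⁴/12  ⇒  a = (12I)^(1/4) = (12×1.458×10^7)^(1/4) = 115 mm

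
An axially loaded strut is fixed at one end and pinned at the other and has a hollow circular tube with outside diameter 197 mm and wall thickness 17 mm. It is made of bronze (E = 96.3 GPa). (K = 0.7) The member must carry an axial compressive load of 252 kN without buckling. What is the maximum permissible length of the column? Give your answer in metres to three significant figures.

Inner diameter d_i = 197 − 2×17 = 163.0 mm
I = π(d_o⁴ − d_i⁴)/64 = π(197⁴ − 163.0⁴)/64 = 3.928×10^7 mm⁴
I = 3.928×10^-5 m⁴
At the buckling limit P_cr = P = 2.520×10^5 N
From P_cr = π²EI/(K·L)²:  L = (1/K)·√(π²EI/P_cr) = (1/0.7)·√(π²×9.63×10^10×3.928×10^-5/2.520×10^5)
L = 17.4 m

L_max ≈ 17.4 m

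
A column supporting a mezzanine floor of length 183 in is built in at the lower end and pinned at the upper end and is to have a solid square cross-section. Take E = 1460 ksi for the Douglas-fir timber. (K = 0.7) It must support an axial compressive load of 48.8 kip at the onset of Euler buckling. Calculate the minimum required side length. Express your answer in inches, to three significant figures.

L_e = K·L = 0.7 × 183 = 128.1 in
Required I = P_cr·L_e²/(π²E) = 4.880×10^4 × 128.1² / (π² × 1.46×10^6) = 55.57 in⁴
Solid square: I = a⁴/12  ⇒  a = (12I)^(1/4) = (12×55.57)^(1/4) = 5.08 in

a ≈ 5.08 in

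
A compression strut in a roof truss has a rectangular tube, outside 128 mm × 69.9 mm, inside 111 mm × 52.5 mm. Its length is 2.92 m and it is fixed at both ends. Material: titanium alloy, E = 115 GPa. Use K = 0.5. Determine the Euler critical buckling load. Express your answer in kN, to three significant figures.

Weak-axis I_min = (h_o·b_o³ − h_i·b_i³)/12 with b_o = 69.9, b_i = 52.50 mm (shorter outer/inner sides).
I_min = (128×69.9³ − 111.0×52.50³)/12 = 2.305×10^6 mm⁴
I = 2.305×10^6 mm⁴ = 2.305×10^-6 m⁴
Effective length L_e = K·L = 0.5 × 2.92 = 1.460 m
P_cr = π²EI / L_e² = π² × 115×10⁹ × 2.305×10^-6 / 1.460² = 1.227×10^6 N

P_cr ≈ 1230 kN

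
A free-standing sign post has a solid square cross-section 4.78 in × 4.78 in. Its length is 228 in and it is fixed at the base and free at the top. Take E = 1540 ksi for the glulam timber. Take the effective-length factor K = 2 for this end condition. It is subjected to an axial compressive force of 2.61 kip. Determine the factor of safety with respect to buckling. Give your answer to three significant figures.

n ≈ 1.22

I = a⁴/12 = 4.78⁴/12 = 43.50 in⁴
Effective length L_e = K·L = 2 × 228 = 456.0 in
P_cr = π²EI / L_e² = π² × 1540×10³ × 43.50 / 456.0² = 3.180×10^3 lb
Factor of safety n = P_cr / P = 3.1800 / 2.61 = 1.22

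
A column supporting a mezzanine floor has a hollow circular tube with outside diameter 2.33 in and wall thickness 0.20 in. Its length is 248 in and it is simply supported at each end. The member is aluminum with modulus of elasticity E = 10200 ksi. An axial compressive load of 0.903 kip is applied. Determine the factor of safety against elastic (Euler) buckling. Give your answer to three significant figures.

Inner diameter d_i = 2.33 − 2×0.20 = 1.930 in
I = π(d_o⁴ − d_i⁴)/64 = π(2.33⁴ − 1.930⁴)/64 = 0.7657 in⁴
Effective length L_e = K·L = 1 × 248 = 248.0 in
P_cr = π²EI / L_e² = π² × 10200×10³ × 0.7657 / 248.0² = 1.253×10^3 lb
Factor of safety n = P_cr / P = 1.2532 / 0.903 = 1.39

n ≈ 1.39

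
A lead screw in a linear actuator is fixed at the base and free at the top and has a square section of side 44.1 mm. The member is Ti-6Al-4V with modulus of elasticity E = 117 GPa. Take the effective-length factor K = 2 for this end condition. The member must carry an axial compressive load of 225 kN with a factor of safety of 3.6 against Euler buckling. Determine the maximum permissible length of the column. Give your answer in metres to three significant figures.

I = a⁴/12 = 44.1⁴/12 = 3.152×10^5 mm⁴
I = 3.152×10^-7 m⁴
Required critical load P_cr = n·P = 3.6 × 225 = 810.0 kN = 8.100×10^5 N
From P_cr = π²EI/(K·L)²:  L = (1/K)·√(π²EI/P_cr) = (1/2)·√(π²×1.17×10^11×3.152×10^-7/8.100×10^5)
L = 0.335 m

L_max ≈ 0.335 m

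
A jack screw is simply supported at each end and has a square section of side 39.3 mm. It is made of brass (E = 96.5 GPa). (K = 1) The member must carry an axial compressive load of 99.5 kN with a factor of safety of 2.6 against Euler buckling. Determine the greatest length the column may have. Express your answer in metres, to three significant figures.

I = a⁴/12 = 39.3⁴/12 = 1.988×10^5 mm⁴
I = 1.988×10^-7 m⁴
Required critical load P_cr = n·P = 2.6 × 99.5 = 258.7 kN = 2.587×10^5 N
From P_cr = π²EI/(K·L)²:  L = (1/K)·√(π²EI/P_cr) = (1/1)·√(π²×9.65×10^10×1.988×10^-7/2.587×10^5)
L = 0.855 m

L_max ≈ 0.855 m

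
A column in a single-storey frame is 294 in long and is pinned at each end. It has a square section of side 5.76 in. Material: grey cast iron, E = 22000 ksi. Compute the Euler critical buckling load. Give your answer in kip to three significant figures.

P_cr ≈ 230 kip

I = a⁴/12 = 5.76⁴/12 = 91.73 in⁴
Effective length L_e = K·L = 1 × 294 = 294.0 in
P_cr = π²EI / L_e² = π² × 22000×10³ × 91.73 / 294.0² = 2.304×10^5 lb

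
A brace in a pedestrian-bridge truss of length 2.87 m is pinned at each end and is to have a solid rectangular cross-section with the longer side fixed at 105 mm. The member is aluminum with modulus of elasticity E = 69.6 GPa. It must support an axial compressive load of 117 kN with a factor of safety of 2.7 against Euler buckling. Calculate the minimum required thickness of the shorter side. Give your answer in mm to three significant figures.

b ≈ 75.6 mm

Required P_cr = n·P = 2.7 × 117 = 315.9 kN
L_e = K·L = 1 × 2.87 = 2.870 m
Required I = P_cr·L_e²/(π²E) = 3.159×10^5 × 2.870² / (π² × 6.96×10^10) = 3.788×10^-6 m⁴
I_req = 3.788×10^6 mm⁴
Rectangle, weak axis: I_min = h·b³/12 with h = 105 mm fixed  ⇒  b = (12I/h)^(1/3) = 75.6 mm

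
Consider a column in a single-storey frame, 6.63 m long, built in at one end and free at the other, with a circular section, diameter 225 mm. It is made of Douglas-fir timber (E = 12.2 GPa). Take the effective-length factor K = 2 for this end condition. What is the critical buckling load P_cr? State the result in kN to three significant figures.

P_cr ≈ 86.2 kN

I = πd⁴/64 = π×225⁴/64 = 1.258×10^8 mm⁴
I = 1.258×10^8 mm⁴ = 1.258×10^-4 m⁴
Effective length L_e = K·L = 2 × 6.63 = 13.26 m
P_cr = π²EI / L_e² = π² × 12.2×10⁹ × 1.258×10^-4 / 13.26² = 8.615×10^4 N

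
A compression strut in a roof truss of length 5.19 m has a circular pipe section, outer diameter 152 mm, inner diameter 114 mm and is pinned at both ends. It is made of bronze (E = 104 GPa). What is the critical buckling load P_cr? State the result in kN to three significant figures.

P_cr ≈ 683 kN

d_o = 152 mm, d_i = 114 mm
I = π(d_o⁴ − d_i⁴)/64 = π(152⁴ − 114.0⁴)/64 = 1.791×10^7 mm⁴
I = 1.791×10^7 mm⁴ = 1.791×10^-5 m⁴
Effective length L_e = K·L = 1 × 5.19 = 5.190 m
P_cr = π²EI / L_e² = π² × 104×10⁹ × 1.791×10^-5 / 5.190² = 6.826×10^5 N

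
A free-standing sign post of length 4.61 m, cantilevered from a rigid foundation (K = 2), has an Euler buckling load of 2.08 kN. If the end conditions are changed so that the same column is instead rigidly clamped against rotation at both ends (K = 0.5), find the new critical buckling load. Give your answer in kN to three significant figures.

P_cr ∝ 1/K², so P_cr,new = P_cr,old × (K_old/K_new)² = 2.08 × (2/0.5)²
= 2.08 × 16.00 = 33.3 kN

P_cr ≈ 33.3 kN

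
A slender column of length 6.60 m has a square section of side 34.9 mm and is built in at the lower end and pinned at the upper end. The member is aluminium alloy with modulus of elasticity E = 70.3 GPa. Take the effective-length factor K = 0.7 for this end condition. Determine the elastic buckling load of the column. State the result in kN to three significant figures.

P_cr ≈ 4.02 kN

I = a⁴/12 = 34.9⁴/12 = 1.236×10^5 mm⁴
I = 1.236×10^5 mm⁴ = 1.236×10^-7 m⁴
Effective length L_e = K·L = 0.7 × 6.60 = 4.620 m
P_cr = π²EI / L_e² = π² × 70.3×10⁹ × 1.236×10^-7 / 4.620² = 4.019×10^3 N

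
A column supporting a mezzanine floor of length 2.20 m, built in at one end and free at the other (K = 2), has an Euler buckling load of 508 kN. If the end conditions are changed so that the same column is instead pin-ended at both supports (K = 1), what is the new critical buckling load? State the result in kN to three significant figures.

P_cr ∝ 1/K², so P_cr,new = P_cr,old × (K_old/K_new)² = 508 × (2/1)²
= 508 × 4.000 = 2030 kN

P_cr ≈ 2030 kN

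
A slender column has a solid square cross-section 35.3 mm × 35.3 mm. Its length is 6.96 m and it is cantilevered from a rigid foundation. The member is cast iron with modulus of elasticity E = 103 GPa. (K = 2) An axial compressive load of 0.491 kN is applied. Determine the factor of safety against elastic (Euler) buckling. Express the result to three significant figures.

I = a⁴/12 = 35.3⁴/12 = 1.294×10^5 mm⁴
I = 1.294×10^5 mm⁴ = 1.294×10^-7 m⁴
Effective length L_e = K·L = 2 × 6.96 = 13.92 m
P_cr = π²EI / L_e² = π² × 103×10⁹ × 1.294×10^-7 / 13.92² = 678.9 N
Factor of safety n = P_cr / P = 0.67885 / 0.491 = 1.38

n ≈ 1.38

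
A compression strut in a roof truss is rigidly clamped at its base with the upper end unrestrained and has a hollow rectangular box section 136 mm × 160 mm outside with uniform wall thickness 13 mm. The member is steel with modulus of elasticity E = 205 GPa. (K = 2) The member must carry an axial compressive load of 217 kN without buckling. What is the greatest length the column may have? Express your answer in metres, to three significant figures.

L_max ≈ 6.60 m

Inner dimensions: h_i = 160 − 2×13 = 134.0 mm, b_i = 136 − 2×13 = 110.0 mm
Weak-axis I_min = (h_o·b_o³ − h_i·b_i³)/12 with b_o = 136, b_i = 110.0 mm (shorter outer/inner sides).
I_min = (160×136³ − 134.0×110.0³)/12 = 1.868×10^7 mm⁴
I = 1.868×10^-5 m⁴
At the buckling limit P_cr = P = 2.170×10^5 N
From P_cr = π²EI/(K·L)²:  L = (1/K)·√(π²EI/P_cr) = (1/2)·√(π²×2.05×10^11×1.868×10^-5/2.170×10^5)
L = 6.60 m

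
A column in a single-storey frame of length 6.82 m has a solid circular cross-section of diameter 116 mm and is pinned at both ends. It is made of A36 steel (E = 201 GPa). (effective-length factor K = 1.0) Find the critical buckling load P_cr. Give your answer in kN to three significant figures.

I = πd⁴/64 = π×116⁴/64 = 8.888×10^6 mm⁴
I = 8.888×10^6 mm⁴ = 8.888×10^-6 m⁴
Effective length L_e = K·L = 1 × 6.82 = 6.820 m
P_cr = π²EI / L_e² = π² × 201×10⁹ × 8.888×10^-6 / 6.820² = 3.791×10^5 N

P_cr ≈ 379 kN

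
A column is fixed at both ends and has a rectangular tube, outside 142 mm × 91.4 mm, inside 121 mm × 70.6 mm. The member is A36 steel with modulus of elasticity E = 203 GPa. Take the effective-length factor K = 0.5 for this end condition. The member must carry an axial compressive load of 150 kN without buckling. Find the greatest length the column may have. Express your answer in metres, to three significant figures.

L_max ≈ 17.1 m

Weak-axis I_min = (h_o·b_o³ − h_i·b_i³)/12 with b_o = 91.4, b_i = 70.60 mm (shorter outer/inner sides).
I_min = (142×91.4³ − 121.0×70.60³)/12 = 5.487×10^6 mm⁴
I = 5.487×10^-6 m⁴
At the buckling limit P_cr = P = 1.500×10^5 N
From P_cr = π²EI/(K·L)²:  L = (1/K)·√(π²EI/P_cr) = (1/0.5)·√(π²×2.03×10^11×5.487×10^-6/1.500×10^5)
L = 17.1 m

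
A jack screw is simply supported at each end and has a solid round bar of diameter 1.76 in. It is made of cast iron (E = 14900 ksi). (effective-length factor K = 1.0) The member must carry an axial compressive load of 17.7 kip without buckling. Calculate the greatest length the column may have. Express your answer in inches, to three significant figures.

L_max ≈ 62.6 in

I = πd⁴/64 = π×1.76⁴/64 = 0.4710 in⁴
At the buckling limit P_cr = P = 1.770×10^4 lb
From P_cr = π²EI/(K·L)²:  L = (1/K)·√(π²EI/P_cr) = (1/1)·√(π²×1.49×10^7×0.4710/1.770×10^4)
L = 62.6 in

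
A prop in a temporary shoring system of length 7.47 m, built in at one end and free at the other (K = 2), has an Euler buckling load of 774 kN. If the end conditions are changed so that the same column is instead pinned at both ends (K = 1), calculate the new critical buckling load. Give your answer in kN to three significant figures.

P_cr ∝ 1/K², so P_cr,new = P_cr,old × (K_old/K_new)² = 774 × (2/1)²
= 774 × 4.000 = 3100 kN

P_cr ≈ 3100 kN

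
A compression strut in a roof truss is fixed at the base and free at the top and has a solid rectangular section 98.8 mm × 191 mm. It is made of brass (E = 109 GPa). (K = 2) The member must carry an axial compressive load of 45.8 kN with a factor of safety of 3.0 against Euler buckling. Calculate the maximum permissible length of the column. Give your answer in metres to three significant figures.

L_max ≈ 5.48 m

Buckling occurs about the weak axis: I_min = h·b³/12 with b = 98.8 mm (the shorter side).
I_min = 191×98.8³/12 = 1.535×10^7 mm⁴
I = 1.535×10^-5 m⁴
Required critical load P_cr = n·P = 3.0 × 45.8 = 137.4 kN = 1.374×10^5 N
From P_cr = π²EI/(K·L)²:  L = (1/K)·√(π²EI/P_cr) = (1/2)·√(π²×1.09×10^11×1.535×10^-5/1.374×10^5)
L = 5.48 m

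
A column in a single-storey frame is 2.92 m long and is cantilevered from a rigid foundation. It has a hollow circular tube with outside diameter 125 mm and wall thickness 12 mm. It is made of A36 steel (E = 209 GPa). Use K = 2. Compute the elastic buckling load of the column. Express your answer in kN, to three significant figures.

P_cr ≈ 416 kN

Inner diameter d_i = 125 − 2×12 = 101.0 mm
I = π(d_o⁴ − d_i⁴)/64 = π(125⁴ − 101.0⁴)/64 = 6.876×10^6 mm⁴
I = 6.876×10^6 mm⁴ = 6.876×10^-6 m⁴
Effective length L_e = K·L = 2 × 2.92 = 5.840 m
P_cr = π²EI / L_e² = π² × 209×10⁹ × 6.876×10^-6 / 5.840² = 4.159×10^5 N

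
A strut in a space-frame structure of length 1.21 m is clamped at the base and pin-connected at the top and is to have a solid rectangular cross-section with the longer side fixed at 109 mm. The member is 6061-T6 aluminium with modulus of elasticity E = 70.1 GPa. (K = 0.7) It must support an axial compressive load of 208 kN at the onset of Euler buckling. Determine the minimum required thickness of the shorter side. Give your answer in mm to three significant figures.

L_e = K·L = 0.7 × 1.21 = 0.8470 m
Required I = P_cr·L_e²/(π²E) = 2.080×10^5 × 0.8470² / (π² × 7.01×10^10) = 2.157×10^-7 m⁴
I_req = 2.157×10^5 mm⁴
Rectangle, weak axis: I_min = h·b³/12 with h = 109 mm fixed  ⇒  b = (12I/h)^(1/3) = 28.7 mm

b ≈ 28.7 mm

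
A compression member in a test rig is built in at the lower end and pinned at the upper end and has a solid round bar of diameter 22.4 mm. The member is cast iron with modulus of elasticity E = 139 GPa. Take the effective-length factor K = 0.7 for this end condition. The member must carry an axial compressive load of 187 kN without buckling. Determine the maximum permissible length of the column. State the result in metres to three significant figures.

I = πd⁴/64 = π×22.4⁴/64 = 1.236×10^4 mm⁴
I = 1.236×10^-8 m⁴
At the buckling limit P_cr = P = 1.870×10^5 N
From P_cr = π²EI/(K·L)²:  L = (1/K)·√(π²EI/P_cr) = (1/0.7)·√(π²×1.39×10^11×1.236×10^-8/1.870×10^5)
L = 0.430 m

L_max ≈ 0.430 m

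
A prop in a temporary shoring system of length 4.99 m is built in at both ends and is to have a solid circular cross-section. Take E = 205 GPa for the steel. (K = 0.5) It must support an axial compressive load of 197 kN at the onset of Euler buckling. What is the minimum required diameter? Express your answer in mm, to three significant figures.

d ≈ 59.3 mm

L_e = K·L = 0.5 × 4.99 = 2.495 m
Required I = P_cr·L_e²/(π²E) = 1.970×10^5 × 2.495² / (π² × 2.05×10^11) = 6.061×10^-7 m⁴
I_req = 6.061×10^5 mm⁴
Solid circle: I = πd⁴/64  ⇒  d = (64I/π)^(1/4) = (64×6.061×10^5/π)^(1/4) = 59.3 mm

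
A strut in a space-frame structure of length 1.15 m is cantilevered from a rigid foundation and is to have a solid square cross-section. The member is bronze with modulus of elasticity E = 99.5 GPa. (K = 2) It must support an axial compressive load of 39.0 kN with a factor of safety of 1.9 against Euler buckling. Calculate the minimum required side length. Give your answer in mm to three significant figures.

Required P_cr = n·P = 1.9 × 39.0 = 74.10 kN
L_e = K·L = 2 × 1.15 = 2.300 m
Required I = P_cr·L_e²/(π²E) = 7.410×10^4 × 2.300² / (π² × 9.95×10^10) = 3.992×10^-7 m⁴
I_req = 3.992×10^5 mm⁴
Solid square: I = a⁴/12  ⇒  a = (12I)^(1/4) = (12×3.992×10^5)^(1/4) = 46.8 mm

a ≈ 46.8 mm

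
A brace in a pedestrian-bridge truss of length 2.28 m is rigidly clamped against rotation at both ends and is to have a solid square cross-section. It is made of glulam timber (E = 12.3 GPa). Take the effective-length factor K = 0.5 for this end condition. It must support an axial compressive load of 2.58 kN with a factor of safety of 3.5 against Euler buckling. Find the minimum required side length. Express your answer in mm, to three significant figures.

Required P_cr = n·P = 3.5 × 2.58 = 9.030 kN
L_e = K·L = 0.5 × 2.28 = 1.140 m
Required I = P_cr·L_e²/(π²E) = 9.030×10^3 × 1.140² / (π² × 1.23×10^10) = 9.667×10^-8 m⁴
I_req = 9.667×10^4 mm⁴
Solid square: I = a⁴/12  ⇒  a = (12I)^(1/4) = (12×9.667×10^4)^(1/4) = 32.8 mm

a ≈ 32.8 mm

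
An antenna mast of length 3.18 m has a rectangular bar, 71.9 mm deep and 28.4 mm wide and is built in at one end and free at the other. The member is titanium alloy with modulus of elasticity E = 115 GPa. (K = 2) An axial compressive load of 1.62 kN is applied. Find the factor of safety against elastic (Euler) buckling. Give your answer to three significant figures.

Buckling occurs about the weak axis: I_min = h·b³/12 with b = 28.4 mm (the shorter side).
I_min = 71.9×28.4³/12 = 1.372×10^5 mm⁴
I = 1.372×10^5 mm⁴ = 1.372×10^-7 m⁴
Effective length L_e = K·L = 2 × 3.18 = 6.360 m
P_cr = π²EI / L_e² = π² × 115×10⁹ × 1.372×10^-7 / 6.360² = 3.851×10^3 N
Factor of safety n = P_cr / P = 3.8511 / 1.62 = 2.38

n ≈ 2.38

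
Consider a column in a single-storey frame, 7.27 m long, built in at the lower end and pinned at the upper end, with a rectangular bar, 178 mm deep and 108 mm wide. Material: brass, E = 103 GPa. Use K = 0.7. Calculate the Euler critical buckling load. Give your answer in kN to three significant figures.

P_cr ≈ 733 kN

Buckling occurs about the weak axis: I_min = h·b³/12 with b = 108 mm (the shorter side).
I_min = 178×108³/12 = 1.869×10^7 mm⁴
I = 1.869×10^7 mm⁴ = 1.869×10^-5 m⁴
Effective length L_e = K·L = 0.7 × 7.27 = 5.089 m
P_cr = π²EI / L_e² = π² × 103×10⁹ × 1.869×10^-5 / 5.089² = 7.335×10^5 N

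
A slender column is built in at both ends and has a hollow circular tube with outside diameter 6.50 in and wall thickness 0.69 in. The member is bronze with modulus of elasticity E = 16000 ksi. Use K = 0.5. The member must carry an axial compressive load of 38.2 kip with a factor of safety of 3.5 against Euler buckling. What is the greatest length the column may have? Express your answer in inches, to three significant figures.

L_max ≈ 505 in

Inner diameter d_i = 6.50 − 2×0.69 = 5.120 in
I = π(d_o⁴ − d_i⁴)/64 = π(6.50⁴ − 5.120⁴)/64 = 53.89 in⁴
Required critical load P_cr = n·P = 3.5 × 38.2 = 133.7 kip = 1.337×10^5 lb
From P_cr = π²EI/(K·L)²:  L = (1/K)·√(π²EI/P_cr) = (1/0.5)·√(π²×1.60×10^7×53.89/1.337×10^5)
L = 505 in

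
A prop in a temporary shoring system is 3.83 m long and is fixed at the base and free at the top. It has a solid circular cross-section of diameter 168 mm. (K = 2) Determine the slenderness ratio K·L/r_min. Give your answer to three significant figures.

For a solid circle r = d/4 = 168/4 = 42.00 mm
L_e = K·L = 2 × 3.83 m = 7.660 m = 7660.0 mm
λ = L_e / r_min = 7660.0 / 42.00 = 182

λ ≈ 182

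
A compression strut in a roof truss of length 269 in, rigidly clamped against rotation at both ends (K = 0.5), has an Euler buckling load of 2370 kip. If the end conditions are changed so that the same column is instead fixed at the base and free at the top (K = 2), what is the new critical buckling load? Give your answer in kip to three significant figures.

P_cr ≈ 148 kip

P_cr ∝ 1/K², so P_cr,new = P_cr,old × (K_old/K_new)² = 2370 × (0.5/2)²
= 2370 × 0.06250 = 148 kip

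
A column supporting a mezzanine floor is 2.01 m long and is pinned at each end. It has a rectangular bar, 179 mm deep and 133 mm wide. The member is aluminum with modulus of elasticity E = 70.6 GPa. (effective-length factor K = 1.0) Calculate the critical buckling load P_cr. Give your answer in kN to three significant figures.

P_cr ≈ 6050 kN

Buckling occurs about the weak axis: I_min = h·b³/12 with b = 133 mm (the shorter side).
I_min = 179×133³/12 = 3.509×10^7 mm⁴
I = 3.509×10^7 mm⁴ = 3.509×10^-5 m⁴
Effective length L_e = K·L = 1 × 2.01 = 2.010 m
P_cr = π²EI / L_e² = π² × 70.6×10⁹ × 3.509×10^-5 / 2.010² = 6.053×10^6 N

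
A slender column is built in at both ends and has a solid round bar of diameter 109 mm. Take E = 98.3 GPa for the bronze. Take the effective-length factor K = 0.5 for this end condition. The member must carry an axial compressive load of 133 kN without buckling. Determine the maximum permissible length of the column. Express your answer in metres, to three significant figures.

I = πd⁴/64 = π×109⁴/64 = 6.929×10^6 mm⁴
I = 6.929×10^-6 m⁴
At the buckling limit P_cr = P = 1.330×10^5 N
From P_cr = π²EI/(K·L)²:  L = (1/K)·√(π²EI/P_cr) = (1/0.5)·√(π²×9.83×10^10×6.929×10^-6/1.330×10^5)
L = 14.2 m

L_max ≈ 14.2 m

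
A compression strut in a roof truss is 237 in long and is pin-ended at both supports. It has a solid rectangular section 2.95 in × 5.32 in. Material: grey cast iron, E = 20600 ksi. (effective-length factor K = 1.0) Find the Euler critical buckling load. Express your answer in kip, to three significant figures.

P_cr ≈ 41.2 kip

Buckling occurs about the weak axis: I_min = h·b³/12 with b = 2.95 in (the shorter side).
I_min = 5.32×2.95³/12 = 11.38 in⁴
Effective length L_e = K·L = 1 × 237 = 237.0 in
P_cr = π²EI / L_e² = π² × 20600×10³ × 11.38 / 237.0² = 4.120×10^4 lb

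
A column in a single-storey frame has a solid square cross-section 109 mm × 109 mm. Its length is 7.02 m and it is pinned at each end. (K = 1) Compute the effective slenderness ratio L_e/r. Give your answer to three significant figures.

λ ≈ 223

For a square r = a/√12 = 109/√12 = 31.47 mm
L_e = K·L = 1 × 7.02 m = 7.020 m = 7020.0 mm
λ = L_e / r_min = 7020.0 / 31.47 = 223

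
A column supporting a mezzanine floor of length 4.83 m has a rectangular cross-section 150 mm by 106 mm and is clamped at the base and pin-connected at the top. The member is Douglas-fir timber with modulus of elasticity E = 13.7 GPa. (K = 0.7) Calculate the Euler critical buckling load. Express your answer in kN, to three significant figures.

P_cr ≈ 176 kN

Buckling occurs about the weak axis: I_min = h·b³/12 with b = 106 mm (the shorter side).
I_min = 150×106³/12 = 1.489×10^7 mm⁴
I = 1.489×10^7 mm⁴ = 1.489×10^-5 m⁴
Effective length L_e = K·L = 0.7 × 4.83 = 3.381 m
P_cr = π²EI / L_e² = π² × 13.7×10⁹ × 1.489×10^-5 / 3.381² = 1.761×10^5 N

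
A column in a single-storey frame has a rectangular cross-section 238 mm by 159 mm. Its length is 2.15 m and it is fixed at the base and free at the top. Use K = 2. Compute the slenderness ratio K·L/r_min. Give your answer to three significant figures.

For a rectangle r_min = b/√12 = 159/√12 = 45.90 mm
L_e = K·L = 2 × 2.15 m = 4.300 m = 4300.0 mm
λ = L_e / r_min = 4300.0 / 45.90 = 93.7

λ ≈ 93.7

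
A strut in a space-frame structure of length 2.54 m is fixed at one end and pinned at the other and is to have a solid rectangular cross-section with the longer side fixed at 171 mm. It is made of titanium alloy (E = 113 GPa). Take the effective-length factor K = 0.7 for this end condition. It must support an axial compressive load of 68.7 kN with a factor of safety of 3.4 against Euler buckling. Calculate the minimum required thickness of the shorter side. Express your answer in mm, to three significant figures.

Required P_cr = n·P = 3.4 × 68.7 = 233.6 kN
L_e = K·L = 0.7 × 2.54 = 1.778 m
Required I = P_cr·L_e²/(π²E) = 2.336×10^5 × 1.778² / (π² × 1.13×10^11) = 6.621×10^-7 m⁴
I_req = 6.621×10^5 mm⁴
Rectangle, weak axis: I_min = h·b³/12 with h = 171 mm fixed  ⇒  b = (12I/h)^(1/3) = 36.0 mm

b ≈ 36.0 mm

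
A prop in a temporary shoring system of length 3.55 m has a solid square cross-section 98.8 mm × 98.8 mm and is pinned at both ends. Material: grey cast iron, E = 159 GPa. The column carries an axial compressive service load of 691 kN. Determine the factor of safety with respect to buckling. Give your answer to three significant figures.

n ≈ 1.43

I = a⁴/12 = 98.8⁴/12 = 7.940×10^6 mm⁴
I = 7.940×10^6 mm⁴ = 7.940×10^-6 m⁴
Effective length L_e = K·L = 1 × 3.55 = 3.550 m
P_cr = π²EI / L_e² = π² × 159×10⁹ × 7.940×10^-6 / 3.550² = 9.888×10^5 N
Factor of safety n = P_cr / P = 988.75 / 691 = 1.43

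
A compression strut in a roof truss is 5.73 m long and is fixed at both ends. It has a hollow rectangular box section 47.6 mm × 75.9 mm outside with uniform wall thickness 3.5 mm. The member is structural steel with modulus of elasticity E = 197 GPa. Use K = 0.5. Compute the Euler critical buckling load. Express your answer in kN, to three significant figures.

P_cr ≈ 70.6 kN

Inner dimensions: h_i = 75.9 − 2×3.5 = 68.90 mm, b_i = 47.6 − 2×3.5 = 40.60 mm
Weak-axis I_min = (h_o·b_o³ − h_i·b_i³)/12 with b_o = 47.6, b_i = 40.60 mm (shorter outer/inner sides).
I_min = (75.9×47.6³ − 68.90×40.60³)/12 = 2.979×10^5 mm⁴
I = 2.979×10^5 mm⁴ = 2.979×10^-7 m⁴
Effective length L_e = K·L = 0.5 × 5.73 = 2.865 m
P_cr = π²EI / L_e² = π² × 197×10⁹ × 2.979×10^-7 / 2.865² = 7.056×10^4 N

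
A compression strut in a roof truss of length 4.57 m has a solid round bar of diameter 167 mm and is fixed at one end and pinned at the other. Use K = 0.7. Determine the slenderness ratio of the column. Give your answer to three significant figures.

λ ≈ 76.6

For a solid circle r = d/4 = 167/4 = 41.75 mm
L_e = K·L = 0.7 × 4.57 m = 3.199 m = 3199.0 mm
λ = L_e / r_min = 3199.0 / 41.75 = 76.6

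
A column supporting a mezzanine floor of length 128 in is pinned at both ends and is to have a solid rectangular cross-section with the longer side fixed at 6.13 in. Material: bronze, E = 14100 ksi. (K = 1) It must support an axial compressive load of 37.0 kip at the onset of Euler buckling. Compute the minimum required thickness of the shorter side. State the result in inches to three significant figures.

b ≈ 2.04 in

L_e = K·L = 1 × 128 = 128.0 in
Required I = P_cr·L_e²/(π²E) = 3.700×10^4 × 128.0² / (π² × 1.41×10^7) = 4.356 in⁴
Rectangle, weak axis: I_min = h·b³/12 with h = 6.13 in fixed  ⇒  b = (12I/h)^(1/3) = 2.04 in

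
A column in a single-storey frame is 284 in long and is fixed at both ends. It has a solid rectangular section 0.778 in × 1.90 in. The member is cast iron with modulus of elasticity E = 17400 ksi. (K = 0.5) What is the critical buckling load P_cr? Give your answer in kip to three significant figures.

P_cr ≈ 0.635 kip

Buckling occurs about the weak axis: I_min = h·b³/12 with b = 0.778 in (the shorter side).
I_min = 1.90×0.778³/12 = 7.456×10^-2 in⁴
Effective length L_e = K·L = 0.5 × 284 = 142.0 in
P_cr = π²EI / L_e² = π² × 17400×10³ × 7.456×10^-2 / 142.0² = 635.0 lb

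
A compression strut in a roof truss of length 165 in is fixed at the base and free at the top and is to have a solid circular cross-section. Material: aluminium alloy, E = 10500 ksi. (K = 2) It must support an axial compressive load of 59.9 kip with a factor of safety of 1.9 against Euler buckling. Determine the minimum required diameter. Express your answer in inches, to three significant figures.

d ≈ 7.03 in

Required P_cr = n·P = 1.9 × 59.9 = 113.8 kip
L_e = K·L = 2 × 165 = 330.0 in
Required I = P_cr·L_e²/(π²E) = 1.138×10^5 × 330.0² / (π² × 1.05×10^7) = 119.6 in⁴
Solid circle: I = πd⁴/64  ⇒  d = (64I/π)^(1/4) = (64×119.6/π)^(1/4) = 7.03 in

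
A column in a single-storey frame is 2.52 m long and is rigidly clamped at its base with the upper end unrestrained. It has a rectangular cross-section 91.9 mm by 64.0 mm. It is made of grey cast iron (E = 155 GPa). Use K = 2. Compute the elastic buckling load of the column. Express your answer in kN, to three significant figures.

P_cr ≈ 121 kN

Buckling occurs about the weak axis: I_min = h·b³/12 with b = 64.0 mm (the shorter side).
I_min = 91.9×64.0³/12 = 2.008×10^6 mm⁴
I = 2.008×10^6 mm⁴ = 2.008×10^-6 m⁴
Effective length L_e = K·L = 2 × 2.52 = 5.040 m
P_cr = π²EI / L_e² = π² × 155×10⁹ × 2.008×10^-6 / 5.040² = 1.209×10^5 N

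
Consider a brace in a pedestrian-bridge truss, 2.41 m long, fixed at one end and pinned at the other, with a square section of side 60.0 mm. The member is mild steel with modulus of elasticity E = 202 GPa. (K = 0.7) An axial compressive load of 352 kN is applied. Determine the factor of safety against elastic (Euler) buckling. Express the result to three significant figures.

n ≈ 2.15

I = a⁴/12 = 60.0⁴/12 = 1.080×10^6 mm⁴
I = 1.080×10^6 mm⁴ = 1.080×10^-6 m⁴
Effective length L_e = K·L = 0.7 × 2.41 = 1.687 m
P_cr = π²EI / L_e² = π² × 202×10⁹ × 1.080×10^-6 / 1.687² = 7.566×10^5 N
Factor of safety n = P_cr / P = 756.56 / 352 = 2.15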